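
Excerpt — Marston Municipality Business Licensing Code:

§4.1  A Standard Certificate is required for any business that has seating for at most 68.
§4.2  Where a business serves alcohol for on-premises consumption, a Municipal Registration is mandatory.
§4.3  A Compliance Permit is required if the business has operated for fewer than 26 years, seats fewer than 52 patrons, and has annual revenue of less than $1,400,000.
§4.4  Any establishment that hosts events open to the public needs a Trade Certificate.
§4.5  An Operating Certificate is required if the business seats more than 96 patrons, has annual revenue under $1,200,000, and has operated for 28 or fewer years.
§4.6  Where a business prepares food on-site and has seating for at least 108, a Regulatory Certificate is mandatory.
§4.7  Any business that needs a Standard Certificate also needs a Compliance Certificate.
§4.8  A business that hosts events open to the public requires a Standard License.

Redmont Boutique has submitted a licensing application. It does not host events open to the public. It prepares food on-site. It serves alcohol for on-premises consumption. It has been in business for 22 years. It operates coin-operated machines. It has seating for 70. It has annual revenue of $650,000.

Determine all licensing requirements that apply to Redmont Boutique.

§4.1 seating 70 > 68 → Standard Certificate not required.
§4.2 serves alcohol for on-premises consumption → Municipal Registration required.
§4.3 years in business 22 < 26; seating 70 ≥ 52; revenue $650,000 < $1,400,000 → Compliance Permit not required.
§4.4 does not host events open to the public → Trade Certificate not required.
§4.5 seating 70 ≤ 96; revenue $650,000 < $1,200,000; years in business 22 ≤ 28 → Operating Certificate not required.
§4.6 prepares food on-site; seating 70 < 108 → Regulatory Certificate not required.
§4.7 Standard Certificate is not required → no effect.
§4.8 does not host events open to the public → Standard License not required.

Municipal Registration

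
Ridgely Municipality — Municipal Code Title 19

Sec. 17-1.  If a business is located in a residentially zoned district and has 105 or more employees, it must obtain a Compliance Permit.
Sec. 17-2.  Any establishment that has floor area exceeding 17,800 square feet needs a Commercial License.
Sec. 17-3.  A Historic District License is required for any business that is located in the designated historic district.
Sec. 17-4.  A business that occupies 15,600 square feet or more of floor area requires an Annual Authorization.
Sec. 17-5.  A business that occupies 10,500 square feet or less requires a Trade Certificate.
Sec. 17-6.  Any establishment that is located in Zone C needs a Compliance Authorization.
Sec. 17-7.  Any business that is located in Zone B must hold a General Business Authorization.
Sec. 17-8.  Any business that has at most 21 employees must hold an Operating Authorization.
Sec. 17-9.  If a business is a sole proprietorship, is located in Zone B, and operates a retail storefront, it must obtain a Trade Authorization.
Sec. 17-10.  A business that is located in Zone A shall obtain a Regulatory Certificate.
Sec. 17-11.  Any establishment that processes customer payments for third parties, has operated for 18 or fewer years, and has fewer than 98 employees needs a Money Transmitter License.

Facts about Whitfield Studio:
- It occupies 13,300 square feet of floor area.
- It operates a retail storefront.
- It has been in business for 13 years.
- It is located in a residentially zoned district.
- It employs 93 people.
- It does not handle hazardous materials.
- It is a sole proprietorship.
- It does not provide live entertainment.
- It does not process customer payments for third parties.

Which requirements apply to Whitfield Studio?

None

Sec. 17-1. is located in a residentially zoned district; employees 93 < 105 → Compliance Permit not required.
Sec. 17-2. floor area 13,300 square feet ≤ 17,800 square feet → Commercial License not required.
Sec. 17-3. is located in a residentially zoned district (not: is located in the designated historic district) → Historic District License not required.
Sec. 17-4. floor area 13,300 square feet < 15,600 square feet → Annual Authorization not required.
Sec. 17-5. floor area 13,300 square feet > 10,500 square feet → Trade Certificate not required.
Sec. 17-6. is located in a residentially zoned district (not: is located in Zone C) → Compliance Authorization not required.
Sec. 17-7. is located in a residentially zoned district (not: is located in Zone B) → General Business Authorization not required.
Sec. 17-8. employees 93 > 21 → Operating Authorization not required.
Sec. 17-9. is a sole proprietorship; is located in a residentially zoned district (not: is located in Zone B); operates a retail storefront → Trade Authorization not required.
Sec. 17-10. is located in a residentially zoned district (not: is located in Zone A) → Regulatory Certificate not required.
Sec. 17-11. does not process customer payments for third parties; years in business 13 ≤ 18; employees 93 < 98 → Money Transmitter License not required.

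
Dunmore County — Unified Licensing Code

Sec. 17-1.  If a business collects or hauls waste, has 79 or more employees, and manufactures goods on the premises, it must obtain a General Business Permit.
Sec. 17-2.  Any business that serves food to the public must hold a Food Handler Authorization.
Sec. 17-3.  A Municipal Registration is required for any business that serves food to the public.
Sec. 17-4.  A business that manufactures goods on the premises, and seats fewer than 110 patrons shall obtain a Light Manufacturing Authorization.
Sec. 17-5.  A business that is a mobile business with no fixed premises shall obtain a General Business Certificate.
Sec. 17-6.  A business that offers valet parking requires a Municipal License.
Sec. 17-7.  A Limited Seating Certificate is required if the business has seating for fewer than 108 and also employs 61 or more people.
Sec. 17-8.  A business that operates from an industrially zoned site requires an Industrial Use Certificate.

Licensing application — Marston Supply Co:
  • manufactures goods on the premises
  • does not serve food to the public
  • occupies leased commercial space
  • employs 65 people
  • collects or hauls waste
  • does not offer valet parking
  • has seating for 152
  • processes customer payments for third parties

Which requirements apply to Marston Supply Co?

Sec. 17-1. collects or hauls waste; employees 65 < 79; manufactures goods on the premises → General Business Permit not required.
Sec. 17-2. does not serve food to the public → Food Handler Authorization not required.
Sec. 17-3. does not serve food to the public → Municipal Registration not required.
Sec. 17-4. manufactures goods on the premises; seating 152 ≥ 110 → Light Manufacturing Authorization not required.
Sec. 17-5. occupies leased commercial space (not: is a mobile business with no fixed premises) → General Business Certificate not required.
Sec. 17-6. does not offer valet parking → Municipal License not required.
Sec. 17-7. seating 152 ≥ 108; employees 65 ≥ 61 → Limited Seating Certificate not required.
Sec. 17-8. occupies leased commercial space (not: operates from an industrially zoned site) → Industrial Use Certificate not required.

None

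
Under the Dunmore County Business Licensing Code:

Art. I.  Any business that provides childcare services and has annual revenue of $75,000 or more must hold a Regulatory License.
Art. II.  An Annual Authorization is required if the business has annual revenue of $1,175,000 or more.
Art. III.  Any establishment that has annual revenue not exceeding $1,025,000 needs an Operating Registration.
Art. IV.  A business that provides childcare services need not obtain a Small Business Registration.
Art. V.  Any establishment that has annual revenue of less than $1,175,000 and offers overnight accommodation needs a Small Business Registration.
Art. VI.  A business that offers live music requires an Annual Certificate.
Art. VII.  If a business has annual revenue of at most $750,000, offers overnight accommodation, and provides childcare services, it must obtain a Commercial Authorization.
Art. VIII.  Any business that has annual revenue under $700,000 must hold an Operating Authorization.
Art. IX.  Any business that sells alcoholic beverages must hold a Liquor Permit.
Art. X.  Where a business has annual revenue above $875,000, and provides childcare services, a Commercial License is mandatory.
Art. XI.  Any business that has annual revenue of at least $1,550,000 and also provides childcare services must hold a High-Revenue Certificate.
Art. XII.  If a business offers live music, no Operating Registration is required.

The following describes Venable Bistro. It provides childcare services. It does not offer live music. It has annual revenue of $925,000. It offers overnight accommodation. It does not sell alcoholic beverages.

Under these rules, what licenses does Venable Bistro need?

Commercial License, Operating Registration, Regulatory License

Art. I. provides childcare services; revenue $925,000 ≥ $75,000 → Regulatory License required.
Art. II. revenue $925,000 < $1,175,000 → Annual Authorization not required.
Art. III. revenue $925,000 ≤ $1,025,000 → Operating Registration required.
Art. IV. provides childcare services → exempt from Small Business Registration.
Art. V. revenue $925,000 < $1,175,000; offers overnight accommodation → Small Business Registration required.
Art. VI. does not offer live music → Annual Certificate not required.
Art. VII. revenue $925,000 > $750,000; offers overnight accommodation; provides childcare services → Commercial Authorization not required.
Art. VIII. revenue $925,000 ≥ $700,000 → Operating Authorization not required.
Art. IX. does not sell alcoholic beverages → Liquor Permit not required.
Art. X. revenue $925,000 > $875,000; provides childcare services → Commercial License required.
Art. XI. revenue $925,000 < $1,550,000; provides childcare services → High-Revenue Certificate not required.
Art. XII. does not offer live music → Operating Registration exemption does not apply.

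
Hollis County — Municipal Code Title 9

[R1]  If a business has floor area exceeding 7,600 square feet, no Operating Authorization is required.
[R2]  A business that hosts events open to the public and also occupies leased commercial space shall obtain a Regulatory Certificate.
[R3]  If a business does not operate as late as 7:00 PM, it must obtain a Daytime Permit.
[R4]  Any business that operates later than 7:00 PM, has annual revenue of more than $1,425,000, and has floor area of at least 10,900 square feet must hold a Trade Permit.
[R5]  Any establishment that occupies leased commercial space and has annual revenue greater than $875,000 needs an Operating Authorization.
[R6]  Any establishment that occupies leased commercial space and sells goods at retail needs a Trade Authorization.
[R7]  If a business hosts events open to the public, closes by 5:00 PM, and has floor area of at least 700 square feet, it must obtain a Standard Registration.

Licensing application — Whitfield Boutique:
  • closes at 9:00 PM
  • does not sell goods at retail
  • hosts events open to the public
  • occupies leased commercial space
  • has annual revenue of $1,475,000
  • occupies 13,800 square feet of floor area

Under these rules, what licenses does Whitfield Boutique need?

Regulatory Certificate, Trade Permit

[R1] floor area 13,800 square feet > 7,600 square feet → exempt from Operating Authorization.
[R2] hosts events open to the public; occupies leased commercial space → Regulatory Certificate required.
[R3] closes 9:00 PM, after 7:00 PM → Daytime Permit not required.
[R4] closes 9:00 PM, after 7:00 PM; revenue $1,475,000 > $1,425,000; floor area 13,800 square feet ≥ 10,900 square feet → Trade Permit required.
[R5] occupies leased commercial space; revenue $1,475,000 > $875,000 → Operating Authorization required.
[R6] occupies leased commercial space; does not sell goods at retail → Trade Authorization not required.
[R7] hosts events open to the public; closes 9:00 PM, after 5:00 PM; floor area 13,800 square feet ≥ 700 square feet → Standard Registration not required.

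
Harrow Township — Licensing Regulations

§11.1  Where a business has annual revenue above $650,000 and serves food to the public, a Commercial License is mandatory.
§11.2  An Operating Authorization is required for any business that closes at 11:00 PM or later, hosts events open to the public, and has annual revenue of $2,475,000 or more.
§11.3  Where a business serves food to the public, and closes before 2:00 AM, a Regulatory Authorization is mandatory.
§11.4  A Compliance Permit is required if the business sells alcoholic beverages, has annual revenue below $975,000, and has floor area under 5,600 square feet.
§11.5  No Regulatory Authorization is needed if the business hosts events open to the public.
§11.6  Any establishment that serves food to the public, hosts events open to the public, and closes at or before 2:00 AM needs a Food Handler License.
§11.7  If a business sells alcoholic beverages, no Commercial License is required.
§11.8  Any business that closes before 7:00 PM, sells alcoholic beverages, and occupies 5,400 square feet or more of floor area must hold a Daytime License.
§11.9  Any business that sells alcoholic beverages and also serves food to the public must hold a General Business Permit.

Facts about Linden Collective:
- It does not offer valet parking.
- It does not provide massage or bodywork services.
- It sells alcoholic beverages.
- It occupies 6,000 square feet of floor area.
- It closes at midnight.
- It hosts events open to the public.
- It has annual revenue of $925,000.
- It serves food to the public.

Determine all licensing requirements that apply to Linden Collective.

Food Handler License, General Business Permit

§11.1 revenue $925,000 > $650,000; serves food to the public → Commercial License required.
§11.2 closes midnight, after 11:00 PM; hosts events open to the public; revenue $925,000 < $2,475,000 → Operating Authorization not required.
§11.3 serves food to the public; closes midnight, at/before 2:00 AM → Regulatory Authorization required.
§11.4 sells alcoholic beverages; revenue $925,000 < $975,000; floor area 6,000 square feet ≥ 5,600 square feet → Compliance Permit not required.
§11.5 hosts events open to the public → exempt from Regulatory Authorization.
§11.6 serves food to the public; hosts events open to the public; closes midnight, at/before 2:00 AM → Food Handler License required.
§11.7 sells alcoholic beverages → exempt from Commercial License.
§11.8 closes midnight, after 7:00 PM; sells alcoholic beverages; floor area 6,000 square feet ≥ 5,400 square feet → Daytime License not required.
§11.9 sells alcoholic beverages; serves food to the public → General Business Permit required.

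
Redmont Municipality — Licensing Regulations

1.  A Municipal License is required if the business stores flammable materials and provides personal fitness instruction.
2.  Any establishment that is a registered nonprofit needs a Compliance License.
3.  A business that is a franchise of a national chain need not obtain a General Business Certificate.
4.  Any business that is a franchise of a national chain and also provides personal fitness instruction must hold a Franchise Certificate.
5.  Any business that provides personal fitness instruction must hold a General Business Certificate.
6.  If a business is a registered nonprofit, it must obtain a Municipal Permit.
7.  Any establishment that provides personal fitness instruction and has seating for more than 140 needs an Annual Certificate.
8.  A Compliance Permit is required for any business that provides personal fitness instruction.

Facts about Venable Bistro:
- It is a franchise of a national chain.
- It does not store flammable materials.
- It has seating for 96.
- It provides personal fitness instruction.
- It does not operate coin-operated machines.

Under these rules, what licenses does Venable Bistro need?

Compliance Permit, Franchise Certificate

1. does not store flammable materials; provides personal fitness instruction → Municipal License not required.
2. is a franchise of a national chain (not: is a registered nonprofit) → Compliance License not required.
3. is a franchise of a national chain → exempt from General Business Certificate.
4. is a franchise of a national chain; provides personal fitness instruction → Franchise Certificate required.
5. provides personal fitness instruction → General Business Certificate required.
6. is a franchise of a national chain (not: is a registered nonprofit) → Municipal Permit not required.
7. provides personal fitness instruction; seating 96 ≤ 140 → Annual Certificate not required.
8. provides personal fitness instruction → Compliance Permit required.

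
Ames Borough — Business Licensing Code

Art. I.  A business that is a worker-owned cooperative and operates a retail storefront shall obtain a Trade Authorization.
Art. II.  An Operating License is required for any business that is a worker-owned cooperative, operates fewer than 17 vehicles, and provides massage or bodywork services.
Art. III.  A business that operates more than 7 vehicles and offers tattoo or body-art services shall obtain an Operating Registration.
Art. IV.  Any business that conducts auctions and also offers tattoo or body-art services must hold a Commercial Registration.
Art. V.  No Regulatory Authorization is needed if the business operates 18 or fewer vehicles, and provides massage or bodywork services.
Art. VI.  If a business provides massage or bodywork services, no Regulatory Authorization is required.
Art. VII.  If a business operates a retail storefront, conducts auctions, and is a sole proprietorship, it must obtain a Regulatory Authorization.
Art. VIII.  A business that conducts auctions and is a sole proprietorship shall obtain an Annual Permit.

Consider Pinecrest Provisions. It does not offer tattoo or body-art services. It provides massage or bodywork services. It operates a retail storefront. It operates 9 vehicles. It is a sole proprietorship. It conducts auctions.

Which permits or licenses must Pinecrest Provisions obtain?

Annual Permit

Art. I. is a sole proprietorship (not: is a worker-owned cooperative); operates a retail storefront → Trade Authorization not required.
Art. II. is a sole proprietorship (not: is a worker-owned cooperative); vehicles 9 < 17; provides massage or bodywork services → Operating License not required.
Art. III. vehicles 9 > 7; does not offer tattoo or body-art services → Operating Registration not required.
Art. IV. conducts auctions; does not offer tattoo or body-art services → Commercial Registration not required.
Art. V. vehicles 9 ≤ 18; provides massage or bodywork services → exempt from Regulatory Authorization.
Art. VI. provides massage or bodywork services → exempt from Regulatory Authorization.
Art. VII. operates a retail storefront; conducts auctions; is a sole proprietorship → Regulatory Authorization required.
Art. VIII. conducts auctions; is a sole proprietorship → Annual Permit required.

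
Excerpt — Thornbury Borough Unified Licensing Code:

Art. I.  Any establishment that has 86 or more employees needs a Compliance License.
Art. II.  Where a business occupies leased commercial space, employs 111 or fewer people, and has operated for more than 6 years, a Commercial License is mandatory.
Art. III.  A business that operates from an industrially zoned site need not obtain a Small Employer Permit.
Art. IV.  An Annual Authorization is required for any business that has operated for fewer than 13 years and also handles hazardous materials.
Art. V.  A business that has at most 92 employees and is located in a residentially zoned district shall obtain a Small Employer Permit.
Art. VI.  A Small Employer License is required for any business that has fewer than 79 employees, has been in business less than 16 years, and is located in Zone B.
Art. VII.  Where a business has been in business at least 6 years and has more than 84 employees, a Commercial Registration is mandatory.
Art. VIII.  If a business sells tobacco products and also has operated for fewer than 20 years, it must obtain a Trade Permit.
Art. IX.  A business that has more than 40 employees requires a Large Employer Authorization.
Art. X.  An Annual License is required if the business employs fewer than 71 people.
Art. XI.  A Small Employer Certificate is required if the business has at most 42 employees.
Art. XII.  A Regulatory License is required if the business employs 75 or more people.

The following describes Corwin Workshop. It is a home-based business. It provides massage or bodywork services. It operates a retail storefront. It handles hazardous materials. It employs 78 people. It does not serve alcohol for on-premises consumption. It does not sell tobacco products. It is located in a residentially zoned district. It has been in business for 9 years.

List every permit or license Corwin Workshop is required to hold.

Art. I. employees 78 < 86 → Compliance License not required.
Art. II. is a home-based business (not: occupies leased commercial space); employees 78 ≤ 111; years in business 9 > 6 → Commercial License not required.
Art. III. is a home-based business (not: operates from an industrially zoned site) → Small Employer Permit exemption does not apply.
Art. IV. years in business 9 < 13; handles hazardous materials → Annual Authorization required.
Art. V. employees 78 ≤ 92; is located in a residentially zoned district → Small Employer Permit required.
Art. VI. employees 78 < 79; years in business 9 < 16; is located in a residentially zoned district (not: is located in Zone B) → Small Employer License not required.
Art. VII. years in business 9 ≥ 6; employees 78 ≤ 84 → Commercial Registration not required.
Art. VIII. does not sell tobacco products; years in business 9 < 20 → Trade Permit not required.
Art. IX. employees 78 > 40 → Large Employer Authorization required.
Art. X. employees 78 ≥ 71 → Annual License not required.
Art. XI. employees 78 > 42 → Small Employer Certificate not required.
Art. XII. employees 78 ≥ 75 → Regulatory License required.

Annual Authorization, Large Employer Authorization, Regulatory License, Small Employer Permit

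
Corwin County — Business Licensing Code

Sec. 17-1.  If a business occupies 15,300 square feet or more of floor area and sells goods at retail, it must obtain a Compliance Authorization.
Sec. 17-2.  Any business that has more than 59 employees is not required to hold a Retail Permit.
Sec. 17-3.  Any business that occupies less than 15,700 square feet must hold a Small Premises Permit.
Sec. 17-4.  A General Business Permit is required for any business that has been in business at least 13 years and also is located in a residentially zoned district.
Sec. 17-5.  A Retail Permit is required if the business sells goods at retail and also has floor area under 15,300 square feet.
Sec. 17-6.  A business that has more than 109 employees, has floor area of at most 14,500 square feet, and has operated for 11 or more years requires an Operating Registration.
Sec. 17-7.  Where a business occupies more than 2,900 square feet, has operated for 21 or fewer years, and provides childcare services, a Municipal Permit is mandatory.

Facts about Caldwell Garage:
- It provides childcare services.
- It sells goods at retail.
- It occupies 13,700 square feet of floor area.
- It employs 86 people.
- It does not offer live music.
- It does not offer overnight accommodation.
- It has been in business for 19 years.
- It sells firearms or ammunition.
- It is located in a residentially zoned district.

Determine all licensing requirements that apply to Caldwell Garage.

Sec. 17-1. floor area 13,700 square feet < 15,300 square feet; sells goods at retail → Compliance Authorization not required.
Sec. 17-2. employees 86 > 59 → exempt from Retail Permit.
Sec. 17-3. floor area 13,700 square feet < 15,700 square feet → Small Premises Permit required.
Sec. 17-4. years in business 19 ≥ 13; is located in a residentially zoned district → General Business Permit required.
Sec. 17-5. sells goods at retail; floor area 13,700 square feet < 15,300 square feet → Retail Permit required.
Sec. 17-6. employees 86 ≤ 109; floor area 13,700 square feet ≤ 14,500 square feet; years in business 19 ≥ 11 → Operating Registration not required.
Sec. 17-7. floor area 13,700 square feet > 2,900 square feet; years in business 19 ≤ 21; provides childcare services → Municipal Permit required.

General Business Permit, Municipal Permit, Small Premises Permit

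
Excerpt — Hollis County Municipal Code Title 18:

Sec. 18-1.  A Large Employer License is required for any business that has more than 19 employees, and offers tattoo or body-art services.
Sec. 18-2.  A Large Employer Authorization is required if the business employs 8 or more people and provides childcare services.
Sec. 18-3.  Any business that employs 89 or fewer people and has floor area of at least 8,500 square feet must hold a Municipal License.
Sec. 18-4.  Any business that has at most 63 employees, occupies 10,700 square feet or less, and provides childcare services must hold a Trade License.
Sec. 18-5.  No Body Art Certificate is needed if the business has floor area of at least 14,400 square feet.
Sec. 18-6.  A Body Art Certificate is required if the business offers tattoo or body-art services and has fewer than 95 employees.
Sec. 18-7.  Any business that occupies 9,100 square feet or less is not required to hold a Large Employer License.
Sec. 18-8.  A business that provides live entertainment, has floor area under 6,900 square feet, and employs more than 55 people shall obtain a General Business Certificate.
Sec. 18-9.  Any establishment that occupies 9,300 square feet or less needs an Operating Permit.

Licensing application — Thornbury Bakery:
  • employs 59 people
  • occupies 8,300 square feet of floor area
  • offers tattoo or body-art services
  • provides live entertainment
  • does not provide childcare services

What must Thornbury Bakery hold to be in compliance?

Body Art Certificate, Operating Permit

Sec. 18-1. employees 59 > 19; offers tattoo or body-art services → Large Employer License required.
Sec. 18-2. employees 59 ≥ 8; does not provide childcare services → Large Employer Authorization not required.
Sec. 18-3. employees 59 ≤ 89; floor area 8,300 square feet < 8,500 square feet → Municipal License not required.
Sec. 18-4. employees 59 ≤ 63; floor area 8,300 square feet ≤ 10,700 square feet; does not provide childcare services → Trade License not required.
Sec. 18-5. floor area 8,300 square feet < 14,400 square feet → Body Art Certificate exemption does not apply.
Sec. 18-6. offers tattoo or body-art services; employees 59 < 95 → Body Art Certificate required.
Sec. 18-7. floor area 8,300 square feet ≤ 9,100 square feet → exempt from Large Employer License.
Sec. 18-8. provides live entertainment; floor area 8,300 square feet ≥ 6,900 square feet; employees 59 > 55 → General Business Certificate not required.
Sec. 18-9. floor area 8,300 square feet ≤ 9,300 square feet → Operating Permit required.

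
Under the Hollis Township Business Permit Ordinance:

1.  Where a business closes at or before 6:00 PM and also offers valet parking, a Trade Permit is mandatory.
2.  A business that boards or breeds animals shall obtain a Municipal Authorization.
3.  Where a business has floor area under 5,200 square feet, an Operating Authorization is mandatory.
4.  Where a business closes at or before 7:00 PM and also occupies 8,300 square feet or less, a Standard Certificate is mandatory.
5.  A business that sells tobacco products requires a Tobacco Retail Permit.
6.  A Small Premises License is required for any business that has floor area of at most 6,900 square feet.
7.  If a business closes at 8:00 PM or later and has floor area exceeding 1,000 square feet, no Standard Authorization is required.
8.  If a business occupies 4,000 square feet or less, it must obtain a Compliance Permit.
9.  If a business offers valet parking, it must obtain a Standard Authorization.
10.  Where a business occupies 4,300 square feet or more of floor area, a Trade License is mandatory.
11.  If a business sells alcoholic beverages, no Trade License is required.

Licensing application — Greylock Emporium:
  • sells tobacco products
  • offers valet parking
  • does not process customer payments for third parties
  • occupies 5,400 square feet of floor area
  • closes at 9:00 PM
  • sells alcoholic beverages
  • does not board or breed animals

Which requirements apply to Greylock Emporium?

Small Premises License, Tobacco Retail Permit

1. closes 9:00 PM, after 6:00 PM; offers valet parking → Trade Permit not required.
2. does not board or breed animals → Municipal Authorization not required.
3. floor area 5,400 square feet ≥ 5,200 square feet → Operating Authorization not required.
4. closes 9:00 PM, after 7:00 PM; floor area 5,400 square feet ≤ 8,300 square feet → Standard Certificate not required.
5. sells tobacco products → Tobacco Retail Permit required.
6. floor area 5,400 square feet ≤ 6,900 square feet → Small Premises License required.
7. closes 9:00 PM, after 8:00 PM; floor area 5,400 square feet > 1,000 square feet → exempt from Standard Authorization.
8. floor area 5,400 square feet > 4,000 square feet → Compliance Permit not required.
9. offers valet parking → Standard Authorization required.
10. floor area 5,400 square feet ≥ 4,300 square feet → Trade License required.
11. sells alcoholic beverages → exempt from Trade License.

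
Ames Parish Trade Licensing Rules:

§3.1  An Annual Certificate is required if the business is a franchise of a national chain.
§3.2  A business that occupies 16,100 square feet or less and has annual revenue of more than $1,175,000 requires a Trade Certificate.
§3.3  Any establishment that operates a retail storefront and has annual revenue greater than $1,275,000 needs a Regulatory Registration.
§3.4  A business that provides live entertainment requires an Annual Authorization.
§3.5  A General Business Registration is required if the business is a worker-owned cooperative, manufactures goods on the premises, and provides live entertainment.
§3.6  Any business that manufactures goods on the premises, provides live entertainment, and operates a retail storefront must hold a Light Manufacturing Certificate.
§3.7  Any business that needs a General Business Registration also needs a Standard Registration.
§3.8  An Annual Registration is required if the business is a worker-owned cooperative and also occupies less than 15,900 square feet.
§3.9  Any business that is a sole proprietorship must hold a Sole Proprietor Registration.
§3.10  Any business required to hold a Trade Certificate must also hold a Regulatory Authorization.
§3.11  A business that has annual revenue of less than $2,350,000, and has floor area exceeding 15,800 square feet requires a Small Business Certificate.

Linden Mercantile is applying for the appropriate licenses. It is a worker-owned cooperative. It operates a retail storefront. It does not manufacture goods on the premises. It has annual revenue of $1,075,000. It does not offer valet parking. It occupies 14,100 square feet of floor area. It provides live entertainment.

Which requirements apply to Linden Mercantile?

§3.1 is a worker-owned cooperative (not: is a franchise of a national chain) → Annual Certificate not required.
§3.2 floor area 14,100 square feet ≤ 16,100 square feet; revenue $1,075,000 ≤ $1,175,000 → Trade Certificate not required.
§3.3 operates a retail storefront; revenue $1,075,000 ≤ $1,275,000 → Regulatory Registration not required.
§3.4 provides live entertainment → Annual Authorization required.
§3.5 is a worker-owned cooperative; does not manufacture goods on the premises; provides live entertainment → General Business Registration not required.
§3.6 does not manufacture goods on the premises; provides live entertainment; operates a retail storefront → Light Manufacturing Certificate not required.
§3.7 General Business Registration is not required → no effect.
§3.8 is a worker-owned cooperative; floor area 14,100 square feet < 15,900 square feet → Annual Registration required.
§3.9 is a worker-owned cooperative (not: is a sole proprietorship) → Sole Proprietor Registration not required.
§3.10 Trade Certificate is not required → no effect.
§3.11 revenue $1,075,000 < $2,350,000; floor area 14,100 square feet ≤ 15,800 square feet → Small Business Certificate not required.

Annual Authorization, Annual Registration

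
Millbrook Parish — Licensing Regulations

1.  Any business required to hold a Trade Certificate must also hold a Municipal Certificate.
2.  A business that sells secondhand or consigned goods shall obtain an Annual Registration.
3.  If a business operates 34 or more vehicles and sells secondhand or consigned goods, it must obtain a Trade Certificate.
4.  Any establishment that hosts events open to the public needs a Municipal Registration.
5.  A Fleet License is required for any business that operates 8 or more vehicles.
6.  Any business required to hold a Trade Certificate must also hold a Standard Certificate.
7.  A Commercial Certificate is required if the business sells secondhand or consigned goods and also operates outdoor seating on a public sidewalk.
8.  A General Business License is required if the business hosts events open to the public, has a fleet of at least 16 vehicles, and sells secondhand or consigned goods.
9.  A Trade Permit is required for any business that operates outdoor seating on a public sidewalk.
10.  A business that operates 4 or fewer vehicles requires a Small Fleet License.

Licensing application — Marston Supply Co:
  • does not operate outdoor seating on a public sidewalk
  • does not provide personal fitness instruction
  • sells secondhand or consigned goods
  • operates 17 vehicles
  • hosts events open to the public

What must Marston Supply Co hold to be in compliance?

1. Trade Certificate is not required → no effect.
2. sells secondhand or consigned goods → Annual Registration required.
3. vehicles 17 < 34; sells secondhand or consigned goods → Trade Certificate not required.
4. hosts events open to the public → Municipal Registration required.
5. vehicles 17 ≥ 8 → Fleet License required.
6. Trade Certificate is not required → no effect.
7. sells secondhand or consigned goods; does not operate outdoor seating on a public sidewalk → Commercial Certificate not required.
8. hosts events open to the public; vehicles 17 ≥ 16; sells secondhand or consigned goods → General Business License required.
9. does not operate outdoor seating on a public sidewalk → Trade Permit not required.
10. vehicles 17 > 4 → Small Fleet License not required.

Annual Registration, Fleet License, General Business License, Municipal Registration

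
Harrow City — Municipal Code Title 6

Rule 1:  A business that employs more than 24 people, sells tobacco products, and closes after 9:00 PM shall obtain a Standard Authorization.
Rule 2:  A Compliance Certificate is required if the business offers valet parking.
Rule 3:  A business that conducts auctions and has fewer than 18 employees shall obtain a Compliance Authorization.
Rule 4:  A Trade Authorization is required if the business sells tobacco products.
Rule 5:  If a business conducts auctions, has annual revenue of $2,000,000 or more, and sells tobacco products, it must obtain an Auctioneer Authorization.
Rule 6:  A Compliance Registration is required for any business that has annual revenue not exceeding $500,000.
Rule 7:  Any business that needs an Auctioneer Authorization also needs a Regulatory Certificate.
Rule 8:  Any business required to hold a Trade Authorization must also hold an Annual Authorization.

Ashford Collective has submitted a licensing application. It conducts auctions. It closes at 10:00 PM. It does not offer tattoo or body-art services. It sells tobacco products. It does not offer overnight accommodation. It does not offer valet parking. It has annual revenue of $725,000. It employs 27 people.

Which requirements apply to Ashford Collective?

Rule 1: employees 27 > 24; sells tobacco products; closes 10:00 PM, after 9:00 PM → Standard Authorization required.
Rule 2: does not offer valet parking → Compliance Certificate not required.
Rule 3: conducts auctions; employees 27 ≥ 18 → Compliance Authorization not required.
Rule 4: sells tobacco products → Trade Authorization required.
Rule 5: conducts auctions; revenue $725,000 < $2,000,000; sells tobacco products → Auctioneer Authorization not required.
Rule 6: revenue $725,000 > $500,000 → Compliance Registration not required.
Rule 7: Auctioneer Authorization is not required → no effect.
Rule 8: Trade Authorization is required → Annual Authorization also required.

Annual Authorization, Standard Authorization, Trade Authorization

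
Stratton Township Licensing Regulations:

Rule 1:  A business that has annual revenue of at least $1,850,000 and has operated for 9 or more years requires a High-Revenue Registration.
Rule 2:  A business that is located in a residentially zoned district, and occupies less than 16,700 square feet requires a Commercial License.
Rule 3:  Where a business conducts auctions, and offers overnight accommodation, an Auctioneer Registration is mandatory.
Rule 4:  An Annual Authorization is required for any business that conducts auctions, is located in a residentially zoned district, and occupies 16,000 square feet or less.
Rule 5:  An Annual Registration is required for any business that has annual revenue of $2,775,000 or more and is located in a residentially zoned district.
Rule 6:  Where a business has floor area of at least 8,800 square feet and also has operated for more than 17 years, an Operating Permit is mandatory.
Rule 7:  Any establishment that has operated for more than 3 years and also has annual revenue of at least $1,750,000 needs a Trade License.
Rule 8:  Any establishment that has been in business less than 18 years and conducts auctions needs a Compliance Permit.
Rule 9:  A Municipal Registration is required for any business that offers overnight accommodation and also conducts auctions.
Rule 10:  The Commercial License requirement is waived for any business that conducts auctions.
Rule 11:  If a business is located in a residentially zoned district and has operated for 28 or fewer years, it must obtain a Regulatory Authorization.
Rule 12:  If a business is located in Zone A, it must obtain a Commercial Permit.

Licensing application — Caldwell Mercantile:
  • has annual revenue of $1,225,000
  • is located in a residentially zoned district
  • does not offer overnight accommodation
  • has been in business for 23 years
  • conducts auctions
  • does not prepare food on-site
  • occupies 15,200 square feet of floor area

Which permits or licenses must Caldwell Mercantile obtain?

Annual Authorization, Operating Permit, Regulatory Authorization

Rule 1: revenue $1,225,000 < $1,850,000; years in business 23 ≥ 9 → High-Revenue Registration not required.
Rule 2: is located in a residentially zoned district; floor area 15,200 square feet < 16,700 square feet → Commercial License required.
Rule 3: conducts auctions; does not offer overnight accommodation → Auctioneer Registration not required.
Rule 4: conducts auctions; is located in a residentially zoned district; floor area 15,200 square feet ≤ 16,000 square feet → Annual Authorization required.
Rule 5: revenue $1,225,000 < $2,775,000; is located in a residentially zoned district → Annual Registration not required.
Rule 6: floor area 15,200 square feet ≥ 8,800 square feet; years in business 23 > 17 → Operating Permit required.
Rule 7: years in business 23 > 3; revenue $1,225,000 < $1,750,000 → Trade License not required.
Rule 8: years in business 23 ≥ 18; conducts auctions → Compliance Permit not required.
Rule 9: does not offer overnight accommodation; conducts auctions → Municipal Registration not required.
Rule 10: conducts auctions → exempt from Commercial License.
Rule 11: is located in a residentially zoned district; years in business 23 ≤ 28 → Regulatory Authorization required.
Rule 12: is located in a residentially zoned district (not: is located in Zone A) → Commercial Permit not required.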